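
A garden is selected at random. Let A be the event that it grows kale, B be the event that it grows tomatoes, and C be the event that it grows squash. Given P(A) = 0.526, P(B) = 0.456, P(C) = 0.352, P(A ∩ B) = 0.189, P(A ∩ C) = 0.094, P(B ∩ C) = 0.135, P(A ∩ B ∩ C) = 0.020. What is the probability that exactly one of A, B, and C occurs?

P(exactly one) = 0.526 + 0.456 + 0.352 − 2·0.189 − 2·0.094 − 2·0.135 + 3·0.020 = 0.558

0.558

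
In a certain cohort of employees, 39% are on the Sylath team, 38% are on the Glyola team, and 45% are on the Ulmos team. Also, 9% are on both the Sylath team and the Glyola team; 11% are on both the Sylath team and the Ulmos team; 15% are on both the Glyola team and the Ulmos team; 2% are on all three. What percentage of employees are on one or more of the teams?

89%

By inclusion-exclusion,
P(at least one) = 39 + 38 + 45 − 9 − 11 − 15 + 2 = 89%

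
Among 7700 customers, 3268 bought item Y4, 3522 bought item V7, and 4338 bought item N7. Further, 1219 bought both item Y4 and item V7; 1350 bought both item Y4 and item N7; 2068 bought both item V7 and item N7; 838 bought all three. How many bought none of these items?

Apply inclusion-exclusion:
|union| = 3268 + 3522 + 4338 − 1219 − 1350 − 2068 + 838 = 7329
None: 7700 − 7329 = 371

371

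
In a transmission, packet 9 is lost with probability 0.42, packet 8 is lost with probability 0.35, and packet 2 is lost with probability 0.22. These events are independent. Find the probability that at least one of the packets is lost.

P(none) = (1 − 0.42) × (1 − 0.35) × (1 − 0.22) = 0.58 × 0.65 × 0.78 = 0.29406
P(at least one) = 1 − 0.29406 = 0.70594

0.70594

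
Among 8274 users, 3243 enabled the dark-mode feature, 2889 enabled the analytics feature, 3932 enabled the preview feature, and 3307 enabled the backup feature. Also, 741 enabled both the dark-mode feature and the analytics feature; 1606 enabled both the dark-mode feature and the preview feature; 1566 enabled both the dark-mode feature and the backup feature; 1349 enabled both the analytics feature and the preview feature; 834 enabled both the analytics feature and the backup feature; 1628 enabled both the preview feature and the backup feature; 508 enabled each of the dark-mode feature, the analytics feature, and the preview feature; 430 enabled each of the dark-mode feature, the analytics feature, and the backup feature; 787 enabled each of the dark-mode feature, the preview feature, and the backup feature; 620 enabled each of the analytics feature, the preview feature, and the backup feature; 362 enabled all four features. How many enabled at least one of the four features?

7630

|union| = 3243 + 2889 + 3932 + 3307 − 741 − 1606 − 1566 − 1349 − 834 − 1628 + 508 + 430 + 787 + 620 − 362 = 7630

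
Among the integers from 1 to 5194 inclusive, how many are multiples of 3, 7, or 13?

Using inclusion–exclusion:
⌊5194/3⌋ + ⌊5194/7⌋ + ⌊5194/13⌋ − ⌊5194/21⌋ − ⌊5194/39⌋ − ⌊5194/91⌋ + ⌊5194/273⌋ = 1731 + 742 + 399 − 247 − 133 − 57 + 19 = 2454

2454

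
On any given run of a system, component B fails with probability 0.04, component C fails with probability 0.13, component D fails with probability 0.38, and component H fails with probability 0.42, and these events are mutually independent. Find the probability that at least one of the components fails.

0.69966208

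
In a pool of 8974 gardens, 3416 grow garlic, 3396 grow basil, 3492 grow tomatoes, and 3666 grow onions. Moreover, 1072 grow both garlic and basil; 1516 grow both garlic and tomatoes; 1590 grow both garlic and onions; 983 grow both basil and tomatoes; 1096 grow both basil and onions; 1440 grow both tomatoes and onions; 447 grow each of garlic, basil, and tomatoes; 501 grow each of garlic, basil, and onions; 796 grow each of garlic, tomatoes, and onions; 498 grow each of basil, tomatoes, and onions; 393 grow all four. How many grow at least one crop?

8122

|at least one| = 3416 + 3396 + 3492 + 3666 − 1072 − 1516 − 1590 − 983 − 1096 − 1440 + 447 + 501 + 796 + 498 − 393 = 8122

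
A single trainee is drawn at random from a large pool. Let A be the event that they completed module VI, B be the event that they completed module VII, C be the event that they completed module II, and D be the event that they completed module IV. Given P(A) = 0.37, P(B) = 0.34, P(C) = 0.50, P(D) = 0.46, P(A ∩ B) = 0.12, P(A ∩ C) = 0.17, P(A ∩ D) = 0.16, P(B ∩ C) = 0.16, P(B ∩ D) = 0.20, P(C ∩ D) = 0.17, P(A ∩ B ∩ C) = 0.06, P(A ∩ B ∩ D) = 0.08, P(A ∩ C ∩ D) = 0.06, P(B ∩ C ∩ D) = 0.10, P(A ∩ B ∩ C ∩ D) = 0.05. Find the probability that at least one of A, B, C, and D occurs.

P(A ∪ B ∪ C ∪ D) = 0.37 + 0.34 + 0.50 + 0.46 − 0.12 − 0.17 − 0.16 − 0.16 − 0.20 − 0.17 + 0.06 + 0.08 + 0.06 + 0.10 − 0.05 = 0.94

0.94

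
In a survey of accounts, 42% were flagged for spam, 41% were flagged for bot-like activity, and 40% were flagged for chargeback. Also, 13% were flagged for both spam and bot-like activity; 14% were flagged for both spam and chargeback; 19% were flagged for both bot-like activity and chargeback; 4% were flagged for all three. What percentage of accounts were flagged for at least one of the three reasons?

81%

P(≥1) = 42 + 41 + 40 − 13 − 14 − 19 + 4 = 81%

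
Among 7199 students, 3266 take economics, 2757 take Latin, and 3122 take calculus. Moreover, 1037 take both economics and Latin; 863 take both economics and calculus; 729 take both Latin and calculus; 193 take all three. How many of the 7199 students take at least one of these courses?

6709

|union| = 3266 + 2757 + 3122 − 1037 − 863 − 729 + 193 = 6709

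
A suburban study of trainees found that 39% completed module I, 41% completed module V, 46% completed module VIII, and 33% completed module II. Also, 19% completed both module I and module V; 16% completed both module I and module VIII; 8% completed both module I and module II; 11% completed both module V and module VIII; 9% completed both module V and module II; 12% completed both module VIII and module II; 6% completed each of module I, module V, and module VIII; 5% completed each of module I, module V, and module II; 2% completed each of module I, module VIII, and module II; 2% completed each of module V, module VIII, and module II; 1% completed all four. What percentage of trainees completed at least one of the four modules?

98%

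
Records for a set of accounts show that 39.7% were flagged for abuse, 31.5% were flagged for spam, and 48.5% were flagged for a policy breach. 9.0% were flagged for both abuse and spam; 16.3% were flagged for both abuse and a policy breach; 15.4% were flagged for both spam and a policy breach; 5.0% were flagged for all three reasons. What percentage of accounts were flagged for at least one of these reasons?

84.0%

Inclusion–exclusion gives
P(union) = 39.7 + 31.5 + 48.5 − 9.0 − 16.3 − 15.4 + 5.0 = 84.0%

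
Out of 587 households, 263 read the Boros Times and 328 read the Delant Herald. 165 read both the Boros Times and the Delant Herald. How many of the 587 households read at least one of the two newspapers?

Inclusion–exclusion gives
N(≥1) = 263 + 328 − 165 = 426

426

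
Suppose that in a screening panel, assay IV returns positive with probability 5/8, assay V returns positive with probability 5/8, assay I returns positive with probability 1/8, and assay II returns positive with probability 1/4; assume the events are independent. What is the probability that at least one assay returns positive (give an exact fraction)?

P(none) = (1 − 5/8) × (1 − 5/8) × (1 − 1/8) × (1 − 1/4) = 3/8 × 3/8 × 7/8 × 3/4 = 189/2048
P(at least one) = 1 − 189/2048 = 1859/2048

1859/2048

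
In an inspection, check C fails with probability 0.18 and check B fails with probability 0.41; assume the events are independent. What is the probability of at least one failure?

0.5162

P(none) = (1 − 0.18) × (1 − 0.41) = 0.82 × 0.59 = 0.4838
P(at least one) = 1 − 0.4838 = 0.5162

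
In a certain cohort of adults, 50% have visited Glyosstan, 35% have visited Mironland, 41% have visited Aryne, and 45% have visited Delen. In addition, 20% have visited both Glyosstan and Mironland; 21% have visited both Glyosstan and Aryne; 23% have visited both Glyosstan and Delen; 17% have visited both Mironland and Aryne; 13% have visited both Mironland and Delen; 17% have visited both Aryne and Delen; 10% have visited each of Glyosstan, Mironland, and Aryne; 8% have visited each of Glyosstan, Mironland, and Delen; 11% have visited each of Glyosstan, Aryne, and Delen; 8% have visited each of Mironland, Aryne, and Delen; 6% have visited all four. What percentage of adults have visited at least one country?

By inclusion-exclusion,
P(≥1) = 50 + 35 + 41 + 45 − 20 − 21 − 23 − 17 − 13 − 17 + 10 + 8 + 11 + 8 − 6 = 91%

91%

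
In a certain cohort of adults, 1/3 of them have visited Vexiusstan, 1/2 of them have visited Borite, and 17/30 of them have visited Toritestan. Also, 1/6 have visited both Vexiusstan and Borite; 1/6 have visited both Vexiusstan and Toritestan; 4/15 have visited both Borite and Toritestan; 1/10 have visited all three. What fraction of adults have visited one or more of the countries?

9/10

P(≥1) = 1/3 + 1/2 + 17/30 − 1/6 − 1/6 − 4/15 + 1/10 = 9/10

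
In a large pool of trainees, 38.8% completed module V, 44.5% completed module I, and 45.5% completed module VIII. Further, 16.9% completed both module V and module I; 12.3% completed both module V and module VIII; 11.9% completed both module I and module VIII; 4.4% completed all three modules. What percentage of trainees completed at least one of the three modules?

92.1%

Using inclusion–exclusion:
P(union) = 38.8 + 44.5 + 45.5 − 16.9 − 12.3 − 11.9 + 4.4 = 92.1%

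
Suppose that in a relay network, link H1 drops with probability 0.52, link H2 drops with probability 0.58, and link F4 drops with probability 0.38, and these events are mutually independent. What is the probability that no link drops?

0.124992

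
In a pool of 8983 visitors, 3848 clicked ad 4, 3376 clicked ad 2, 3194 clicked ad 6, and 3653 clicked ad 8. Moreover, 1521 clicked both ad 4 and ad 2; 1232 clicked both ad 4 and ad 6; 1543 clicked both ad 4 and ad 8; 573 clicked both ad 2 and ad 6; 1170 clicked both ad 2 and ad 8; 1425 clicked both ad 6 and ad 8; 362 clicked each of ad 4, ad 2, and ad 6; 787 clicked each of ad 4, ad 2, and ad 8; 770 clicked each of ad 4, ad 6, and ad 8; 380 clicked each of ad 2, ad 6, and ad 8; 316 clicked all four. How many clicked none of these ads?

393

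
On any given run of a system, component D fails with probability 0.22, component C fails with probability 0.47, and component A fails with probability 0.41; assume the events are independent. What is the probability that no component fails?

0.243906

P(none) = (1 − 0.22) × (1 − 0.47) × (1 − 0.41) = 0.78 × 0.53 × 0.59 = 0.243906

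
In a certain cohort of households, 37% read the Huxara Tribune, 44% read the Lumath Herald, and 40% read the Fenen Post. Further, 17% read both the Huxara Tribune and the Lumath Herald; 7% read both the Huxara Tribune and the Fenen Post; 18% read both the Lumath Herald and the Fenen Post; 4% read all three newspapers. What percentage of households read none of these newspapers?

17%

Apply inclusion-exclusion:
P(union) = 37 + 44 + 40 − 17 − 7 − 18 + 4 = 83%
P(none) = 100% − 83% = 17%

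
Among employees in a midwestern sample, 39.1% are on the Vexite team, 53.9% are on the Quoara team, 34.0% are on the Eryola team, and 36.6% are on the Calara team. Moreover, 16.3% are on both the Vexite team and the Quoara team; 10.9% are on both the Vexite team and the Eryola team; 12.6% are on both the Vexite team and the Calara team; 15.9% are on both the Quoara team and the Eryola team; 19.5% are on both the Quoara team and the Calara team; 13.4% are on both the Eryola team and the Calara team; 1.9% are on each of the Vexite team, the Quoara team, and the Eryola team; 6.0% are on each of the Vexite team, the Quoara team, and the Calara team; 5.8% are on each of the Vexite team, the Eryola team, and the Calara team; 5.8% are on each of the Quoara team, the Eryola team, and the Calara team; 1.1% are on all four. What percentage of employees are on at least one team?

93.4%

Inclusion–exclusion gives
P(union) = 39.1 + 53.9 + 34.0 + 36.6 − 16.3 − 10.9 − 12.6 − 15.9 − 19.5 − 13.4 + 1.9 + 6.0 + 5.8 + 5.8 − 1.1 = 93.4%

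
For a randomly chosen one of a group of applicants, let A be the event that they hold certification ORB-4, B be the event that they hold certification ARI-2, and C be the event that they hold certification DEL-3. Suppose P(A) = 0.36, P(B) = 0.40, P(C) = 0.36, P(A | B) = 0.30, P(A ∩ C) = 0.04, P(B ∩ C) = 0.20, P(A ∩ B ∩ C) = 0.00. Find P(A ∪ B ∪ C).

0.76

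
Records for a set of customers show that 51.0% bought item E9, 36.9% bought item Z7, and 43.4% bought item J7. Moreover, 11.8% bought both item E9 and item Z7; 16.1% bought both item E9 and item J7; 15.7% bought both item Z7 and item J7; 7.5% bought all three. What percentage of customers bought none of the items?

4.8%

By inclusion–exclusion:
P(at least one) = 51.0 + 36.9 + 43.4 − 11.8 − 16.1 − 15.7 + 7.5 = 95.2%
P(none) = 100% − 95.2% = 4.8%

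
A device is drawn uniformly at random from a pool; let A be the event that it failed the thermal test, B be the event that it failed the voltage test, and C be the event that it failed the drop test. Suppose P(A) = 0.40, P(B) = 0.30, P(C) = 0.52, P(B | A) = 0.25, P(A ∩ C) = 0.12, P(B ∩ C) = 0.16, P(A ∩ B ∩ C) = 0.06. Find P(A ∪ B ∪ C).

0.90

P(A ∩ B) = P(A)·P(B|A) = 0.40 × 0.25 = 0.10
Using inclusion–exclusion:
P(A ∪ B ∪ C) = 0.40 + 0.30 + 0.52 − 0.10 − 0.12 − 0.16 + 0.06 = 0.90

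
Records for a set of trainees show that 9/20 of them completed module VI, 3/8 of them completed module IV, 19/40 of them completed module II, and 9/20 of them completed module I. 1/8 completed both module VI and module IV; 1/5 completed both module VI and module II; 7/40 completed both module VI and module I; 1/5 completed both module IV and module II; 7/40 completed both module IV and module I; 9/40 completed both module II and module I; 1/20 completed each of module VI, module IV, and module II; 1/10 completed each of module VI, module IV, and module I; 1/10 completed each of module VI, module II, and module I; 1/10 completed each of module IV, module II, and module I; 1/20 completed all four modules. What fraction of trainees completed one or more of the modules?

Apply inclusion-exclusion:
P(at least one) = 9/20 + 3/8 + 19/40 + 9/20 − 1/8 − 1/5 − 7/40 − 1/5 − 7/40 − 9/40 + 1/20 + 1/10 + 1/10 + 1/10 − 1/20 = 19/20

19/20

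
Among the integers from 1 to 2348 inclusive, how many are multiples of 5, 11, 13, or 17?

864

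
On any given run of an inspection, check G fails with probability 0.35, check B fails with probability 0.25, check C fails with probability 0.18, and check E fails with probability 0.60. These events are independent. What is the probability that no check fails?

Independence gives P(none) = ∏(1 − pᵢ).
P(none) = (1 − 0.35) × (1 − 0.25) × (1 − 0.18) × (1 − 0.60) = 0.65 × 0.75 × 0.82 × 0.40 = 0.1599

0.1599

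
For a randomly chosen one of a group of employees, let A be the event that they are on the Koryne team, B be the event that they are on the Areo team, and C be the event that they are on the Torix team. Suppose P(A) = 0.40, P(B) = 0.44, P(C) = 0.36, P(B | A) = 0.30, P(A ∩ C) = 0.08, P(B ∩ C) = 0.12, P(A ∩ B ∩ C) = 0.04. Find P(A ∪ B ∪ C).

P(A ∩ B) = P(A)·P(B|A) = 0.40 × 0.30 = 0.12
Apply inclusion-exclusion:
P(A ∪ B ∪ C) = 0.40 + 0.44 + 0.36 − 0.12 − 0.08 − 0.12 + 0.04 = 0.92

0.92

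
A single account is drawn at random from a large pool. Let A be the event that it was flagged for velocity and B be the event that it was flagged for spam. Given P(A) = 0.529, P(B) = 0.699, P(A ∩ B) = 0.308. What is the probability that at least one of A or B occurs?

By inclusion–exclusion:
P(A ∪ B) = 0.529 + 0.699 − 0.308 = 0.920

0.920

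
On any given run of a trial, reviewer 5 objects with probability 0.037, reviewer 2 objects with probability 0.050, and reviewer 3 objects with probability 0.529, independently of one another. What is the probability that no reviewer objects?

Independence gives P(none) = ∏(1 − pᵢ).
P(none) = (1 − 0.037) × (1 − 0.050) × (1 − 0.529) = 0.963 × 0.950 × 0.471 = 0.43089435

0.43089435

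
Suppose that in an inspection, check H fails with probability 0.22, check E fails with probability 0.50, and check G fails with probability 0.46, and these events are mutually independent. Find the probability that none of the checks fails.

0.2106

P(none) = (1 − 0.22) × (1 − 0.50) × (1 − 0.46) = 0.78 × 0.50 × 0.54 = 0.2106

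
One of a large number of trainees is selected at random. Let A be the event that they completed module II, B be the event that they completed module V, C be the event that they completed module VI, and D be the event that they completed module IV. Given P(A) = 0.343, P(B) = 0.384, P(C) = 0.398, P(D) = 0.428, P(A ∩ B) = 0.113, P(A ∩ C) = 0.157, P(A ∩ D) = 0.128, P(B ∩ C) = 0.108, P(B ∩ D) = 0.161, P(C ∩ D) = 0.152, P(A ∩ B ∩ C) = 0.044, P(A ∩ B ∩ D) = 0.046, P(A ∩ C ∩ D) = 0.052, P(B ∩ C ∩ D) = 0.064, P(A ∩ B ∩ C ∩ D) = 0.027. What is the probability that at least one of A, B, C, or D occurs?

P(A ∪ B ∪ C ∪ D) = 0.343 + 0.384 + 0.398 + 0.428 − 0.113 − 0.157 − 0.128 − 0.108 − 0.161 − 0.152 + 0.044 + 0.046 + 0.052 + 0.064 − 0.027 = 0.913

0.913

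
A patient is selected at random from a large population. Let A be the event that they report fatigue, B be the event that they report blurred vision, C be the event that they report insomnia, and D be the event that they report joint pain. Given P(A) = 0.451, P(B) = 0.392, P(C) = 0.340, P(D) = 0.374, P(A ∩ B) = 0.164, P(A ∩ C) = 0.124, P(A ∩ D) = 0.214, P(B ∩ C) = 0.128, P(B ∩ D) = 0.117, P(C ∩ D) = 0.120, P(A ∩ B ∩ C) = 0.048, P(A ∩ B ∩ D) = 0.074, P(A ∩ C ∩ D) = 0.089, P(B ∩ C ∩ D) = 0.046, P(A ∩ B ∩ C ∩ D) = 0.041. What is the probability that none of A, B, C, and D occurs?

Inclusion–exclusion gives
P(A ∪ B ∪ C ∪ D) = 0.451 + 0.392 + 0.340 + 0.374 − 0.164 − 0.124 − 0.214 − 0.128 − 0.117 − 0.120 + 0.048 + 0.074 + 0.089 + 0.046 − 0.041 = 0.906
P(none) = 1 − 0.906 = 0.094

0.094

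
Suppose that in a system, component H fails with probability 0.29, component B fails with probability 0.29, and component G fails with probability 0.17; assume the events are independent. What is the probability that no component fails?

0.418403

P(none) = (1 − 0.29) × (1 − 0.29) × (1 − 0.17) = 0.71 × 0.71 × 0.83 = 0.418403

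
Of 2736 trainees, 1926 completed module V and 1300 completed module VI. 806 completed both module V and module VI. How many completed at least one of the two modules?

By inclusion-exclusion,
N(≥1) = 1926 + 1300 − 806 = 2420

2420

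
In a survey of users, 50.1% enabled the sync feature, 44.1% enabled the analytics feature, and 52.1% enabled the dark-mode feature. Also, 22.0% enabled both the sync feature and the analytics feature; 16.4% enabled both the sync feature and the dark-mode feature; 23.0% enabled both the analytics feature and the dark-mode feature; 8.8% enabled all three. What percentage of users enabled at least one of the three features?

93.7%

P(union) = 50.1 + 44.1 + 52.1 − 22.0 − 16.4 − 23.0 + 8.8 = 93.7%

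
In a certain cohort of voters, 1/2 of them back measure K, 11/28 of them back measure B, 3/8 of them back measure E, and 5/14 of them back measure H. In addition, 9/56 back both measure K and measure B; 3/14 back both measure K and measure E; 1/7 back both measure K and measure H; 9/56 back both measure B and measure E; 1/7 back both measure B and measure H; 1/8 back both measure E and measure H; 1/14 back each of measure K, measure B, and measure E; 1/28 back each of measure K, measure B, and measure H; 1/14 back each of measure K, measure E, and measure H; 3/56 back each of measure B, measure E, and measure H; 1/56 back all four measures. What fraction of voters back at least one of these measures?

25/28

P(≥1) = 1/2 + 11/28 + 3/8 + 5/14 − 9/56 − 3/14 − 1/7 − 9/56 − 1/7 − 1/8 + 1/14 + 1/28 + 1/14 + 3/56 − 1/56 = 25/28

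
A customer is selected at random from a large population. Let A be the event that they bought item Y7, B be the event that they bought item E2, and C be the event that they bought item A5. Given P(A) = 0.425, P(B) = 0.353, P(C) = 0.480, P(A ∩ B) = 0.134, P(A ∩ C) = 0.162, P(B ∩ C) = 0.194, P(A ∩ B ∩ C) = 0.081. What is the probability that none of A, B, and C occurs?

P(A ∪ B ∪ C) = 0.425 + 0.353 + 0.480 − 0.134 − 0.162 − 0.194 + 0.081 = 0.849
P(none) = 1 − 0.849 = 0.151

0.151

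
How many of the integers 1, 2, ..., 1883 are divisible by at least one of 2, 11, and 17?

1077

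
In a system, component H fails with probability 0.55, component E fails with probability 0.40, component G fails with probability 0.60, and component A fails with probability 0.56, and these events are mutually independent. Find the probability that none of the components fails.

P(none) = (1 − 0.55) × (1 − 0.40) × (1 − 0.60) × (1 − 0.56) = 0.45 × 0.60 × 0.40 × 0.44 = 0.04752

0.04752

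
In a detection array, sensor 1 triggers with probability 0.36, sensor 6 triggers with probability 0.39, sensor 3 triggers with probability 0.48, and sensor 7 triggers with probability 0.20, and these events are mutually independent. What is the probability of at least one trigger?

0.8375936

P(none) = (1 − 0.36) × (1 − 0.39) × (1 − 0.48) × (1 − 0.20) = 0.64 × 0.61 × 0.52 × 0.80 = 0.1624064
P(at least one) = 1 − 0.1624064 = 0.8375936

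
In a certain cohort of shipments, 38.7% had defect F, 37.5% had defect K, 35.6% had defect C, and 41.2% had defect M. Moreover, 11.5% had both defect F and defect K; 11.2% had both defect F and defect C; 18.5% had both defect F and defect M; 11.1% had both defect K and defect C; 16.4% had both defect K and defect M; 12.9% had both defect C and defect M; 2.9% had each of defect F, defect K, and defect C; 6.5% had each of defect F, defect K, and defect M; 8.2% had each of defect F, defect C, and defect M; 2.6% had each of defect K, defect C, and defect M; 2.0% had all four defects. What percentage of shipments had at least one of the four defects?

By inclusion–exclusion:
P(union) = 38.7 + 37.5 + 35.6 + 41.2 − 11.5 − 11.2 − 18.5 − 11.1 − 16.4 − 12.9 + 2.9 + 6.5 + 8.2 + 2.6 − 2.0 = 89.6%

89.6%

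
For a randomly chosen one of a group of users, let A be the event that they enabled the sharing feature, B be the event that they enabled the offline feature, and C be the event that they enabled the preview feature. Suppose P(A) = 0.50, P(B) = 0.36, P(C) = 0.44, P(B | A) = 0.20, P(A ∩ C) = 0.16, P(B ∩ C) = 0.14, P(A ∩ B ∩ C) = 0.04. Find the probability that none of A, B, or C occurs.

P(A ∩ B) = P(A)·P(B|A) = 0.50 × 0.20 = 0.10
P(A ∪ B ∪ C) = 0.50 + 0.36 + 0.44 − 0.10 − 0.16 − 0.14 + 0.04 = 0.94
P(none) = 1 − 0.94 = 0.06

0.06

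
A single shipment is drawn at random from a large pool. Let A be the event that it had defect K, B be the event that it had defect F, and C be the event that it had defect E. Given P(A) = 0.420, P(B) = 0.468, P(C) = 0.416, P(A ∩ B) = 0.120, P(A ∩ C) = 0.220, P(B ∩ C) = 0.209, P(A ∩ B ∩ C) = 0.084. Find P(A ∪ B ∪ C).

0.839

By inclusion-exclusion,
P(A ∪ B ∪ C) = 0.420 + 0.468 + 0.416 − 0.120 − 0.220 − 0.209 + 0.084 = 0.839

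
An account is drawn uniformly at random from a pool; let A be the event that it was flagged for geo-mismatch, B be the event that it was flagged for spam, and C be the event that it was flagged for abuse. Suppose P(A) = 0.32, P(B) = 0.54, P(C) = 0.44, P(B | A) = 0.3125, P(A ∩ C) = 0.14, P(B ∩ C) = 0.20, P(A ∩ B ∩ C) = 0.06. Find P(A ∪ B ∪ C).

0.92

P(A ∩ B) = P(A)·P(B|A) = 0.32 × 0.3125 = 0.10
Inclusion–exclusion gives
P(A ∪ B ∪ C) = 0.32 + 0.54 + 0.44 − 0.10 − 0.14 − 0.20 + 0.06 = 0.92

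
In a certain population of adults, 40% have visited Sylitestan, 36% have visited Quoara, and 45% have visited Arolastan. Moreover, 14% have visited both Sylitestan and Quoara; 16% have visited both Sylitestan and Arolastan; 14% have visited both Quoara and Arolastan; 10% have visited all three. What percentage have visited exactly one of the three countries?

63%

By inclusion–exclusion (exactly-one form):
P(exactly one) = 40 + 36 + 45 − 2·14 − 2·16 − 2·14 + 3·10 = 63%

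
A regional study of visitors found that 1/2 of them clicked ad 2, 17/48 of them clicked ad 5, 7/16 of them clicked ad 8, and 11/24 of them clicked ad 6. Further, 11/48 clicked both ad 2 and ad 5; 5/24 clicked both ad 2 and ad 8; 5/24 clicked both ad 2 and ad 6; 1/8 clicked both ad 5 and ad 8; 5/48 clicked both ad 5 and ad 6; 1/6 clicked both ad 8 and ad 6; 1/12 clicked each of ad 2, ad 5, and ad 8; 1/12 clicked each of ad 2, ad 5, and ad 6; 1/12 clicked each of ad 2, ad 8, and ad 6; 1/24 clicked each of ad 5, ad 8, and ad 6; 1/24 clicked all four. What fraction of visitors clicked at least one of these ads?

23/24

Using inclusion–exclusion:
P(union) = 1/2 + 17/48 + 7/16 + 11/24 − 11/48 − 5/24 − 5/24 − 1/8 − 5/48 − 1/6 + 1/12 + 1/12 + 1/12 + 1/24 − 1/24 = 23/24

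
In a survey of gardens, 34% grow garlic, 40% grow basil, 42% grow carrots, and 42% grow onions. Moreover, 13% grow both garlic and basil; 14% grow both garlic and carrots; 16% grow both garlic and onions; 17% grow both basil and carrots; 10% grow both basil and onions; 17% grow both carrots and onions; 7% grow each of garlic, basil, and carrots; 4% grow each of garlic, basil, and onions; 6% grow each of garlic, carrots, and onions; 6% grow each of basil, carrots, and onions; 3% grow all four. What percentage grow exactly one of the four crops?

41%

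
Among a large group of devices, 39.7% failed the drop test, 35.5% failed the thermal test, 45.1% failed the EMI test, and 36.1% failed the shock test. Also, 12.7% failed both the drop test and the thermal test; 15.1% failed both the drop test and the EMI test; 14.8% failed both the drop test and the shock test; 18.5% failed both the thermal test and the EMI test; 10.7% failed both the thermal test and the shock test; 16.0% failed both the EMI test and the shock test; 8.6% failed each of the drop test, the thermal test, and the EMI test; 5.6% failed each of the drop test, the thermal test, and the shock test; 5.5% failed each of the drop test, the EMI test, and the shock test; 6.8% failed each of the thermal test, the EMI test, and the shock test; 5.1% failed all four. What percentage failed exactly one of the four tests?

Using the inclusion–exclusion count for exactly one event:
P(exactly one) = 39.7 + 35.5 + 45.1 + 36.1 − 2·12.7 − 2·15.1 − 2·14.8 − 2·18.5 − 2·10.7 − 2·16.0 + 3·8.6 + 3·5.6 + 3·5.5 + 3·6.8 − 4·5.1 = 39.9%

39.9%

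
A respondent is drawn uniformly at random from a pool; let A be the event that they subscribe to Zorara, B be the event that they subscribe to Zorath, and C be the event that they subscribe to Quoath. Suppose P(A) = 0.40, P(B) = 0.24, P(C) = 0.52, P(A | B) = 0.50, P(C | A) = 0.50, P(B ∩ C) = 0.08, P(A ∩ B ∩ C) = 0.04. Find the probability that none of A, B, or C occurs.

0.20

P(A ∩ B) = P(B)·P(A|B) = 0.24 × 0.50 = 0.12
P(A ∩ C) = P(A)·P(C|A) = 0.40 × 0.50 = 0.20
By inclusion-exclusion,
P(A ∪ B ∪ C) = 0.40 + 0.24 + 0.52 − 0.12 − 0.20 − 0.08 + 0.04 = 0.80
P(none) = 1 − 0.80 = 0.20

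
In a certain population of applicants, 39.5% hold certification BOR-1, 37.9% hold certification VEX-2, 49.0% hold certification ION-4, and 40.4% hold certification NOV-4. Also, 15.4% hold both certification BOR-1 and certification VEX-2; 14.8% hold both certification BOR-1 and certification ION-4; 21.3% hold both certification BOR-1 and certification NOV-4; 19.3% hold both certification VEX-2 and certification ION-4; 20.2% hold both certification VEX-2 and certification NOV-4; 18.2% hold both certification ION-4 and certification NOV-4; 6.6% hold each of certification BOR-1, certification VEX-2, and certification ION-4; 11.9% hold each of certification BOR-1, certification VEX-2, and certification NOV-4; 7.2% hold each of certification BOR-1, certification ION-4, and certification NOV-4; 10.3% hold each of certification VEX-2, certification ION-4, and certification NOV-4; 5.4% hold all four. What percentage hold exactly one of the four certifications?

34.8%

Using the inclusion–exclusion count for exactly one event:
P(exactly one) = 39.5 + 37.9 + 49.0 + 40.4 − 2·15.4 − 2·14.8 − 2·21.3 − 2·19.3 − 2·20.2 − 2·18.2 + 3·6.6 + 3·11.9 + 3·7.2 + 3·10.3 − 4·5.4 = 34.8%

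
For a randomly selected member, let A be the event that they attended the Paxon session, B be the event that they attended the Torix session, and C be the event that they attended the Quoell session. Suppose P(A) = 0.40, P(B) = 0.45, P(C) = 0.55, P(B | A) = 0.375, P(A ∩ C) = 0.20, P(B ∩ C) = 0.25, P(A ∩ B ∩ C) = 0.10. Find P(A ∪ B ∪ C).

P(A ∩ B) = P(A)·P(B|A) = 0.40 × 0.375 = 0.15
By inclusion–exclusion:
P(A ∪ B ∪ C) = 0.40 + 0.45 + 0.55 − 0.15 − 0.20 − 0.25 + 0.10 = 0.90

0.90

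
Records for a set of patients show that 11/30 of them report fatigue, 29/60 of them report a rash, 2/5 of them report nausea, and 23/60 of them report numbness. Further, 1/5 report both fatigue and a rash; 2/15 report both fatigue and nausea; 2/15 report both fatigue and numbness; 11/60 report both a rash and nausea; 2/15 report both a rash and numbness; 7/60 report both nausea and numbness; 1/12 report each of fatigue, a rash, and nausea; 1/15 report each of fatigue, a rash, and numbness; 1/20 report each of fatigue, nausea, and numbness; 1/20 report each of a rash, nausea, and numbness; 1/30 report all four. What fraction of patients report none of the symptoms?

1/20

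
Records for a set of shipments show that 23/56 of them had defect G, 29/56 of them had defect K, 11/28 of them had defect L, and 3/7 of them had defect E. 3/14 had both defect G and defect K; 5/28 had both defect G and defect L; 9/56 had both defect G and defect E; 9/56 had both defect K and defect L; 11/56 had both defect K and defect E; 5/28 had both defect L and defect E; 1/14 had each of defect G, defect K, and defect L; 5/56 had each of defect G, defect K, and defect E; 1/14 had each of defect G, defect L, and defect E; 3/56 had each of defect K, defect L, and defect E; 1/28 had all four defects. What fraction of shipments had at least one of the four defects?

By inclusion-exclusion,
P(at least one) = 23/56 + 29/56 + 11/28 + 3/7 − 3/14 − 5/28 − 9/56 − 9/56 − 11/56 − 5/28 + 1/14 + 5/56 + 1/14 + 3/56 − 1/28 = 51/56

51/56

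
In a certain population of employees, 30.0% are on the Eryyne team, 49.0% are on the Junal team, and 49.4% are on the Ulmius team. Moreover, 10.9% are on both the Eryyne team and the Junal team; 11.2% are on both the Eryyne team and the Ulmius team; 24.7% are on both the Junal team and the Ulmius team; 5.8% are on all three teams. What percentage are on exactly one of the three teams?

52.2%

By inclusion–exclusion (exactly-one form):
P(exactly one) = 30.0 + 49.0 + 49.4 − 2·10.9 − 2·11.2 − 2·24.7 + 3·5.8 = 52.2%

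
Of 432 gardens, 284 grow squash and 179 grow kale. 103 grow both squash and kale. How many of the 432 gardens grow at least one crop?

|union| = 284 + 179 − 103 = 360

360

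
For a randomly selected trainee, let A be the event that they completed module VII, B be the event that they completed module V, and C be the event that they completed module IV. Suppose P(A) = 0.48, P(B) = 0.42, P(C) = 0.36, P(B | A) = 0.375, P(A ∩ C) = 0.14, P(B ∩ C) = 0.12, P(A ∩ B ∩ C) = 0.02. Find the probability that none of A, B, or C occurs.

P(A ∩ B) = P(A)·P(B|A) = 0.48 × 0.375 = 0.18
Inclusion–exclusion gives
P(A ∪ B ∪ C) = 0.48 + 0.42 + 0.36 − 0.18 − 0.14 − 0.12 + 0.02 = 0.84
P(none) = 1 − 0.84 = 0.16

0.16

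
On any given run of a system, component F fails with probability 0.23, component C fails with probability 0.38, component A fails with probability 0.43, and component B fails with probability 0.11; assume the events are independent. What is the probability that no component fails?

Independence gives P(none) = ∏(1 − pᵢ).
P(none) = (1 − 0.23) × (1 − 0.38) × (1 − 0.43) × (1 − 0.11) = 0.77 × 0.62 × 0.57 × 0.89 = 0.24218502

0.24218502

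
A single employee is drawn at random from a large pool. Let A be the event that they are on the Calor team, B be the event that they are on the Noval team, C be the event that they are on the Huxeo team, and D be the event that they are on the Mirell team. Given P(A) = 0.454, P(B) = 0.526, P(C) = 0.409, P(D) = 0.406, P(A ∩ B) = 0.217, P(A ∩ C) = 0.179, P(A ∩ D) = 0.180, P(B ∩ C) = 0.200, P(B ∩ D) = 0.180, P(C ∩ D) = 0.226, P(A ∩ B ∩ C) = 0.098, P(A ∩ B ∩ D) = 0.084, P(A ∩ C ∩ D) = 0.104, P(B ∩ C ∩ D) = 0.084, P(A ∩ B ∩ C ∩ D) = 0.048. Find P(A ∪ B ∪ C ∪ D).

Using inclusion–exclusion:
P(A ∪ B ∪ C ∪ D) = 0.454 + 0.526 + 0.409 + 0.406 − 0.217 − 0.179 − 0.180 − 0.200 − 0.180 − 0.226 + 0.098 + 0.084 + 0.104 + 0.084 − 0.048 = 0.935

0.935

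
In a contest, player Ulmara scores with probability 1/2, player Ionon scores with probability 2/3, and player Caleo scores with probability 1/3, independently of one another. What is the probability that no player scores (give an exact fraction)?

Independence gives P(none) = ∏(1 − pᵢ).
P(none) = (1 − 1/2) × (1 − 2/3) × (1 − 1/3) = 1/2 × 1/3 × 2/3 = 1/9

1/9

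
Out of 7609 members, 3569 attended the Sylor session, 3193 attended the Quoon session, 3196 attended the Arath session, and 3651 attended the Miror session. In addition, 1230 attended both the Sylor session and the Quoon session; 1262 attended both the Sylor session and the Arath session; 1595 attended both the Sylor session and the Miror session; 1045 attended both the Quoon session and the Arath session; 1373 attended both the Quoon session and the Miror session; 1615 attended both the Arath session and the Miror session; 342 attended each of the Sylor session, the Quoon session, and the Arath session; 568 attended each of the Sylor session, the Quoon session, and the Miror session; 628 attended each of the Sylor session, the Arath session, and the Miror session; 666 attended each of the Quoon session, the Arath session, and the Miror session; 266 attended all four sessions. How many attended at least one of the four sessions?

7427

|at least one| = 3569 + 3193 + 3196 + 3651 − 1230 − 1262 − 1595 − 1045 − 1373 − 1615 + 342 + 568 + 628 + 666 − 266 = 7427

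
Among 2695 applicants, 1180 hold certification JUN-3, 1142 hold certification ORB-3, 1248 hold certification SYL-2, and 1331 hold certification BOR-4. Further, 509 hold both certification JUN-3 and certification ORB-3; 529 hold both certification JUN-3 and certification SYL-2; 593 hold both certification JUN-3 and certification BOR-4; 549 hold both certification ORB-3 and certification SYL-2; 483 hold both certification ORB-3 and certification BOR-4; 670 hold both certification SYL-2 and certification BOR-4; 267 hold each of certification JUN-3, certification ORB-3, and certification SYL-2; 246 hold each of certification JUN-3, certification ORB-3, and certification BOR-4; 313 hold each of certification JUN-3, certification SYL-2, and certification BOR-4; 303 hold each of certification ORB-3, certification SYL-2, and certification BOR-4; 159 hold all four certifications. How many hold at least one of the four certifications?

2538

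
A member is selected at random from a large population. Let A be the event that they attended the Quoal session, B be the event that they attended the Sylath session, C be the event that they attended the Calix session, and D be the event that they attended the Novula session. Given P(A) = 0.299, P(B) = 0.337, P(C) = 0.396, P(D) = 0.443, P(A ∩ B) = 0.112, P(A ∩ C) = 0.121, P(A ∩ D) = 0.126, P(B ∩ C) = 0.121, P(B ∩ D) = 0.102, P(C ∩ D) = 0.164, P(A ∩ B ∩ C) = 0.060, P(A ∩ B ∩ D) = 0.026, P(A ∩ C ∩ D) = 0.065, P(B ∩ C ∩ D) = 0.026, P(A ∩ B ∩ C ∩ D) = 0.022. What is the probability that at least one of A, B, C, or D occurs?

0.884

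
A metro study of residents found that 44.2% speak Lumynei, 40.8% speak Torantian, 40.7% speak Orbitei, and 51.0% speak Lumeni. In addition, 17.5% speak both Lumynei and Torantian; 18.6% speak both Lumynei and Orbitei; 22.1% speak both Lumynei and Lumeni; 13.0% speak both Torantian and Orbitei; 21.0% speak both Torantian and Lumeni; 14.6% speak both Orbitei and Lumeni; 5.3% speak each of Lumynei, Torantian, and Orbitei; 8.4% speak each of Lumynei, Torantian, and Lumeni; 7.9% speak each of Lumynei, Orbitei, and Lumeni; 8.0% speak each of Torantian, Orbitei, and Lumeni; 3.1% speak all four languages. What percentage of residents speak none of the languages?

3.6%

By inclusion-exclusion,
P(≥1) = 44.2 + 40.8 + 40.7 + 51.0 − 17.5 − 18.6 − 22.1 − 13.0 − 21.0 − 14.6 + 5.3 + 8.4 + 7.9 + 8.0 − 3.1 = 96.4%
P(none) = 100% − 96.4% = 3.6%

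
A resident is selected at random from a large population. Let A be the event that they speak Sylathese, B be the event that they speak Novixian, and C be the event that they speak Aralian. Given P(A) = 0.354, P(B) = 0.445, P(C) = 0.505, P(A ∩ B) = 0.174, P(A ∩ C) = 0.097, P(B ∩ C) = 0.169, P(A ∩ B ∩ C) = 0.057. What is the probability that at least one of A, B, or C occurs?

P(A ∪ B ∪ C) = 0.354 + 0.445 + 0.505 − 0.174 − 0.097 − 0.169 + 0.057 = 0.921

0.921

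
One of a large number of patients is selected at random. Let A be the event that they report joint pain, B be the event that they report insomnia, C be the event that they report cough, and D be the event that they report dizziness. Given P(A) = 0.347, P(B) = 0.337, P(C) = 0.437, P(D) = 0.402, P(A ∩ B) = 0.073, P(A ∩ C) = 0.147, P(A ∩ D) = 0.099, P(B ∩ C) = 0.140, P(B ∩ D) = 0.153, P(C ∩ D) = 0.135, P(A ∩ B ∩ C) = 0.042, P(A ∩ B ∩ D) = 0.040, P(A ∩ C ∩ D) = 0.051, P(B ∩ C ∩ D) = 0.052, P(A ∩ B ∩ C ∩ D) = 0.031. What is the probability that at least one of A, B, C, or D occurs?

By inclusion-exclusion,
P(A ∪ B ∪ C ∪ D) = 0.347 + 0.337 + 0.437 + 0.402 − 0.073 − 0.147 − 0.099 − 0.140 − 0.153 − 0.135 + 0.042 + 0.040 + 0.051 + 0.052 − 0.031 = 0.930

0.930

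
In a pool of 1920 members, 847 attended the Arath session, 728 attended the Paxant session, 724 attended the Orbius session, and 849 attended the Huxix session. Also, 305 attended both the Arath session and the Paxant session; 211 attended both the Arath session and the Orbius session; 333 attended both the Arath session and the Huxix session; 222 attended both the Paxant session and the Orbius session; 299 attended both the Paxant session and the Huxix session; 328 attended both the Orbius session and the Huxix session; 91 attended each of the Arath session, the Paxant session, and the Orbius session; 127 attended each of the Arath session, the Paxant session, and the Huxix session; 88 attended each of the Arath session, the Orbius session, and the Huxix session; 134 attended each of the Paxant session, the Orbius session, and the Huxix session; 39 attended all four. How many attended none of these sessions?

69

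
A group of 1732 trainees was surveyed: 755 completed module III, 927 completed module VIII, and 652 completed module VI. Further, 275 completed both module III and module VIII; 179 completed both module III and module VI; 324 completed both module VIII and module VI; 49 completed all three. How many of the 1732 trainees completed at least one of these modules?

Using inclusion–exclusion:
|at least one| = 755 + 927 + 652 − 275 − 179 − 324 + 49 = 1605

1605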